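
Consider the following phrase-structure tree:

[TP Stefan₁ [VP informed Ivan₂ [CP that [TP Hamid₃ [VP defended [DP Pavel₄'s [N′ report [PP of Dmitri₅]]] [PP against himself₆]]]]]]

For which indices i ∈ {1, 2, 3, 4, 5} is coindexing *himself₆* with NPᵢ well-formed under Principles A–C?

*himself* is an anaphor, so Principle A applies: it must be bound in its binding domain.
Binding domain of *himself₆*: the embedded TP, whose subject is Hamid₃.
*Stefan₁* c-commands the anaphor but is outside its binding domain → cannot satisfy Principle A.
*Ivan₂* c-commands the anaphor but is outside its binding domain → cannot satisfy Principle A.
*Hamid₃* c-commands the anaphor within its binding domain → licit binder.
*Pavel₄* does not c-command the anaphor → cannot bind it.
*Dmitri₅* does not c-command the anaphor → cannot bind it.

{3}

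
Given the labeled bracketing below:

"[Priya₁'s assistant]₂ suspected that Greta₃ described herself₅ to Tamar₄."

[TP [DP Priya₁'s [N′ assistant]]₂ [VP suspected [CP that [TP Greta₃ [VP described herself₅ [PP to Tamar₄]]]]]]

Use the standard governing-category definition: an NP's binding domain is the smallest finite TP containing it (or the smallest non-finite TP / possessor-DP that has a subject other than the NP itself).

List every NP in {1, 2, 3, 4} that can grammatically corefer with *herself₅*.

{3}

*herself* is an anaphor, so Principle A applies: it must be bound in its binding domain.
Binding domain of *herself₅*: the embedded TP, whose subject is Greta₃.
*Priya₁* does not c-command the anaphor → cannot bind it.
*[Priya₁'s assistant]₂* c-commands the anaphor but is outside its binding domain → cannot satisfy Principle A.
*Greta₃* c-commands the anaphor within its binding domain → licit binder.
*Tamar₄* does not c-command the anaphor → cannot bind it.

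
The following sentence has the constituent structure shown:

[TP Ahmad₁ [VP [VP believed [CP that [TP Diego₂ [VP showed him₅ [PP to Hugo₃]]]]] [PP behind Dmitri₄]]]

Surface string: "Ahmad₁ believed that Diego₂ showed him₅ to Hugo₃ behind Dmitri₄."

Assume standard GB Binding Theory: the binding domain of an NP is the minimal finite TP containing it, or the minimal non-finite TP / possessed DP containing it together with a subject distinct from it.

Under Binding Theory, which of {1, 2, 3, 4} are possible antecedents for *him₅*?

*him* is a pronoun, so Principle B applies: it must be free in its binding domain.
Binding domain of *him₅*: the embedded TP, whose subject is Diego₂.
*Ahmad₁* c-commands the pronoun but from outside its binding domain, and is not c-commanded by it → coindexation permitted.
*Diego₂* c-commands the pronoun within its binding domain → coindexation would violate Principle B.
*Hugo₃*: the pronoun c-commands this R-expression → coindexation would violate Principle C on *Hugo₃*.
*Dmitri₄* and the pronoun do not c-command one another → neither Principle B nor Principle C is at stake; coindexation permitted.

{1, 4}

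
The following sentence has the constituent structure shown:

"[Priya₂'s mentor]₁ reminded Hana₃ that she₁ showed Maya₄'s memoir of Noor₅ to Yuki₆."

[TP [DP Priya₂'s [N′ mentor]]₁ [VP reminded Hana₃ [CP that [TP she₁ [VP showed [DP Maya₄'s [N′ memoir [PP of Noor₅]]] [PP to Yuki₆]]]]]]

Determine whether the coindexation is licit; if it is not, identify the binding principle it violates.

grammatical

The two coindexed NPs are *[Priya₂'s mentor]₁* and *she₁*.
*she₁* is a pronoun; nothing c-commands it within its binding domain (the embedded TP.), so Principle B holds trivially.
*[Priya₂'s mentor]₁* is an R-expression; *she₁* does not c-command it, and no other NP shares its index, so Principle C is satisfied.
All principles are respected.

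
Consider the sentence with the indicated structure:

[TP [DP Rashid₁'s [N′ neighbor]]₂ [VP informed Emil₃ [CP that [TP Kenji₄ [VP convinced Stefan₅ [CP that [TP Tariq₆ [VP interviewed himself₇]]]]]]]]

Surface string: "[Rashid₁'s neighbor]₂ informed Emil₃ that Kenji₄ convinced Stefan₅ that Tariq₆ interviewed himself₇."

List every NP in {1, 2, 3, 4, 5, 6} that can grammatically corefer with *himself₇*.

{6}

*himself* is an anaphor, so Principle A applies: it must be bound in its binding domain.
Binding domain of *himself₇*: the embedded TP, whose subject is Tariq₆.
*Rashid₁* does not c-command the anaphor → cannot bind it.
*[Rashid₁'s neighbor]₂* c-commands the anaphor but is outside its binding domain → cannot satisfy Principle A.
*Emil₃* c-commands the anaphor but is outside its binding domain → cannot satisfy Principle A.
*Kenji₄* c-commands the anaphor but is outside its binding domain → cannot satisfy Principle A.
*Stefan₅* c-commands the anaphor but is outside its binding domain → cannot satisfy Principle A.
*Tariq₆* c-commands the anaphor within its binding domain → licit binder.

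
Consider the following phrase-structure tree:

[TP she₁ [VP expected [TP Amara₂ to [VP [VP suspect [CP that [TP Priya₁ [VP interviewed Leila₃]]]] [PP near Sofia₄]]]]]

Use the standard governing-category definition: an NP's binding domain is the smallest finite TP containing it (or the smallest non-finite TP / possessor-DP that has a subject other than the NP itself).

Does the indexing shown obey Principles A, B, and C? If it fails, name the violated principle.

Principle C

The two coindexed NPs are *she₁* and *Priya₁*.
*Priya₁* is an R-expression. Principle C requires it to be free everywhere.
*she₁* c-commands it and carries the same index.
The R-expression is bound → Principle C violation.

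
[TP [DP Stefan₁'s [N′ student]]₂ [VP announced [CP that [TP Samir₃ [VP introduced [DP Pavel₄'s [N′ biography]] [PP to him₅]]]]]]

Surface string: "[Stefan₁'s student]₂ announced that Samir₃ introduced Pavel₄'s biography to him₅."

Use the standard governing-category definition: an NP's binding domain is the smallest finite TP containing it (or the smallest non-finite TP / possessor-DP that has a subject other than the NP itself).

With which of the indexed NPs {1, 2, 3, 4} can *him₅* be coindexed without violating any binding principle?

*him* is a pronoun, so Principle B applies: it must be free in its binding domain.
Binding domain of *him₅*: the embedded TP, whose subject is Samir₃.
*Stefan₁* and the pronoun do not c-command one another → neither Principle B nor Principle C is at stake; coindexation permitted.
*[Stefan₁'s student]₂* c-commands the pronoun but from outside its binding domain, and is not c-commanded by it → coindexation permitted.
*Samir₃* c-commands the pronoun within its binding domain → coindexation would violate Principle B.
*Pavel₄* and the pronoun do not c-command one another → neither Principle B nor Principle C is at stake; coindexation permitted.

{1, 2, 4}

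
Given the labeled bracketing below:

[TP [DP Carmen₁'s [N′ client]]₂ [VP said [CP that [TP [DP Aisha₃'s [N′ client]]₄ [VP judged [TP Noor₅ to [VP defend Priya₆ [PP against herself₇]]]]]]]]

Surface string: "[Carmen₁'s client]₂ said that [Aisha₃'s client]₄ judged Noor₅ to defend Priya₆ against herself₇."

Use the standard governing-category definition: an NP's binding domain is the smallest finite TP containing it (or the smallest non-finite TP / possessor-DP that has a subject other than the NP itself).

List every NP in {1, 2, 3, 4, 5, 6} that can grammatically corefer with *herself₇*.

*herself* is an anaphor, so Principle A applies: it must be bound in its binding domain.
Binding domain of *herself₇*: the embedded TP, whose subject is Noor₅.
*Carmen₁* does not c-command the anaphor → cannot bind it.
*[Carmen₁'s client]₂* c-commands the anaphor but is outside its binding domain → cannot satisfy Principle A.
*Aisha₃* does not c-command the anaphor → cannot bind it.
*[Aisha₃'s client]₄* c-commands the anaphor but is outside its binding domain → cannot satisfy Principle A.
*Noor₅* c-commands the anaphor within its binding domain → licit binder.
*Priya₆* c-commands the anaphor within its binding domain → licit binder.

{5, 6}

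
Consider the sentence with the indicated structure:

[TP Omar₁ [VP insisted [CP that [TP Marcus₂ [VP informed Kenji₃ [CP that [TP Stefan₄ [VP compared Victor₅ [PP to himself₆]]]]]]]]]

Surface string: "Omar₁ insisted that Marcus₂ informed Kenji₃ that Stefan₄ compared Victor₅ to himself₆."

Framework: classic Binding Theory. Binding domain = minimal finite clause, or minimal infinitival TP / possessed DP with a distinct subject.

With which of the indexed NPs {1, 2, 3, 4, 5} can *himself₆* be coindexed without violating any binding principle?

{4, 5}

*himself* is an anaphor, so Principle A applies: it must be bound in its binding domain.
Binding domain of *himself₆*: the embedded TP, whose subject is Stefan₄.
*Omar₁* c-commands the anaphor but is outside its binding domain → cannot satisfy Principle A.
*Marcus₂* c-commands the anaphor but is outside its binding domain → cannot satisfy Principle A.
*Kenji₃* c-commands the anaphor but is outside its binding domain → cannot satisfy Principle A.
*Stefan₄* c-commands the anaphor within its binding domain → licit binder.
*Victor₅* c-commands the anaphor within its binding domain → licit binder.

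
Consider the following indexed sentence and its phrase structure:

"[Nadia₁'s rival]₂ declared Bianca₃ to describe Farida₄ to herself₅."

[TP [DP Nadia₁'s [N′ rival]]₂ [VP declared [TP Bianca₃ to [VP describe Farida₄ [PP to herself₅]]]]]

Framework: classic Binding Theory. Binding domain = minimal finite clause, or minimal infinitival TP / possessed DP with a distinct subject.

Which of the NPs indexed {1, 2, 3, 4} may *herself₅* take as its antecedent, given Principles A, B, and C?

*herself* is an anaphor, so Principle A applies: it must be bound in its binding domain.
Binding domain of *herself₅*: the embedded TP, whose subject is Bianca₃.
*Nadia₁* does not c-command the anaphor → cannot bind it.
*[Nadia₁'s rival]₂* c-commands the anaphor but is outside its binding domain → cannot satisfy Principle A.
*Bianca₃* c-commands the anaphor within its binding domain → licit binder.
*Farida₄* c-commands the anaphor within its binding domain → licit binder.

{3, 4}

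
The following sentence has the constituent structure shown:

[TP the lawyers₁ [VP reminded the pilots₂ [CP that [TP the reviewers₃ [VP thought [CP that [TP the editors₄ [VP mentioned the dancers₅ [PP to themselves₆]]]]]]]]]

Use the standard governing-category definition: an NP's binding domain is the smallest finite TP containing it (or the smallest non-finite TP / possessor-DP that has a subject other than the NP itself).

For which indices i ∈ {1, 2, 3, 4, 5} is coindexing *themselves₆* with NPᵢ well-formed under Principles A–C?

*themselves* is an anaphor, so Principle A applies: it must be bound in its binding domain.
Binding domain of *themselves₆*: the embedded TP, whose subject is the editors₄.
*the lawyers₁* c-commands the anaphor but is outside its binding domain → cannot satisfy Principle A.
*the pilots₂* c-commands the anaphor but is outside its binding domain → cannot satisfy Principle A.
*the reviewers₃* c-commands the anaphor but is outside its binding domain → cannot satisfy Principle A.
*the editors₄* c-commands the anaphor within its binding domain → licit binder.
*the dancers₅* c-commands the anaphor within its binding domain → licit binder.

{4, 5}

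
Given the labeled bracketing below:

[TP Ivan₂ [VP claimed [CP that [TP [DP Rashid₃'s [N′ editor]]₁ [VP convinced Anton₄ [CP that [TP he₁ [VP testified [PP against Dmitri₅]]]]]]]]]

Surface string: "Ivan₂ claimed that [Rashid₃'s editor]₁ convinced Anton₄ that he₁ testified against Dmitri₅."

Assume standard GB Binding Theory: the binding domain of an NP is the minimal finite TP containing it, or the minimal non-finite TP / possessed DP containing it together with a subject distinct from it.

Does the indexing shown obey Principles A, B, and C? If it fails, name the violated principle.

The two coindexed NPs are *[Rashid₃'s editor]₁* and *he₁*.
*he₁* is a pronoun; nothing c-commands it within its binding domain (the embedded TP.), so Principle B holds trivially.
*[Rashid₃'s editor]₁* is an R-expression; *he₁* does not c-command it, and no other NP shares its index, so Principle C is satisfied.
All principles are respected.

grammatical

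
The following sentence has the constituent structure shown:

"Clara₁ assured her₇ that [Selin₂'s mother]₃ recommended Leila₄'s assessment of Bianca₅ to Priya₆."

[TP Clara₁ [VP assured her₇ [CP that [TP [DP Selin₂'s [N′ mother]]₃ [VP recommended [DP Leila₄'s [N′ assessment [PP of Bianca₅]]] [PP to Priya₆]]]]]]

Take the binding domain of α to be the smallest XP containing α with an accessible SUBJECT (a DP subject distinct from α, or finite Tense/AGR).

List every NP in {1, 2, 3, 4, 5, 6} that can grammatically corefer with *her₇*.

*her* is a pronoun, so Principle B applies: it must be free in its binding domain.
Binding domain of *her₇*: the matrix TP, whose subject is Clara₁.
*Clara₁* c-commands the pronoun within its binding domain → coindexation would violate Principle B.
*Selin₂*: the pronoun c-commands this R-expression → coindexation would violate Principle C on *Selin₂*.
*[Selin₂'s mother]₃*: the pronoun c-commands this R-expression → coindexation would violate Principle C on *[Selin₂'s mother]₃*.
*Leila₄*: the pronoun c-commands this R-expression → coindexation would violate Principle C on *Leila₄*.
*Bianca₅*: the pronoun c-commands this R-expression → coindexation would violate Principle C on *Bianca₅*.
*Priya₆*: the pronoun c-commands this R-expression → coindexation would violate Principle C on *Priya₆*.

none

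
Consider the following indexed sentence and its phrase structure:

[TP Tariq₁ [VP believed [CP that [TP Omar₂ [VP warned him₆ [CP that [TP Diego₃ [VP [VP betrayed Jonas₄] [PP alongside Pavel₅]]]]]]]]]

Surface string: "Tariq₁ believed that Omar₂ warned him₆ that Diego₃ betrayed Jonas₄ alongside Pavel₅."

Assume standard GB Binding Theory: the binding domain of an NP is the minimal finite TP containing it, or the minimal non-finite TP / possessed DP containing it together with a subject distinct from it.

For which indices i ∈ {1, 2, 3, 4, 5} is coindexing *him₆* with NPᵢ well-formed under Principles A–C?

{1}

*him* is a pronoun, so Principle B applies: it must be free in its binding domain.
Binding domain of *him₆*: the embedded TP, whose subject is Omar₂.
*Tariq₁* c-commands the pronoun but from outside its binding domain, and is not c-commanded by it → coindexation permitted.
*Omar₂* c-commands the pronoun within its binding domain → coindexation would violate Principle B.
*Diego₃*: the pronoun c-commands this R-expression → coindexation would violate Principle C on *Diego₃*.
*Jonas₄*: the pronoun c-commands this R-expression → coindexation would violate Principle C on *Jonas₄*.
*Pavel₅*: the pronoun c-commands this R-expression → coindexation would violate Principle C on *Pavel₅*.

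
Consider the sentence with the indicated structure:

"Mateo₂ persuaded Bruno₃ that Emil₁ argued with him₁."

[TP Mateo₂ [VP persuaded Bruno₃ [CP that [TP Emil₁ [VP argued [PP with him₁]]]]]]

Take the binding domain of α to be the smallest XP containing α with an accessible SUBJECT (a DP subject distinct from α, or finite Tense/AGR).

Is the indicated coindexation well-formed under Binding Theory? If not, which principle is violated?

Principle B

The two coindexed NPs are *Emil₁* and *him₁*.
*him₁* is a pronoun. Its binding domain is the embedded TP, whose subject is Emil₁.
*Emil₁* c-commands it within that domain and carries the same index.
The pronoun is locally bound → Principle B violation.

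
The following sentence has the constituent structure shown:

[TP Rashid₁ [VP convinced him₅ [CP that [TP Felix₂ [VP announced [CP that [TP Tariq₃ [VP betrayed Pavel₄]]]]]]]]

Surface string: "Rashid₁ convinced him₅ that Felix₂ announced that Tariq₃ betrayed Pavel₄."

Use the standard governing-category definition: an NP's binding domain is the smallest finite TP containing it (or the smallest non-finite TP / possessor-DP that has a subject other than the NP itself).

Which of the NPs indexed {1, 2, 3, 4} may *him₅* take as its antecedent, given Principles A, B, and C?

*him* is a pronoun, so Principle B applies: it must be free in its binding domain.
Binding domain of *him₅*: the matrix TP, whose subject is Rashid₁.
*Rashid₁* c-commands the pronoun within its binding domain → coindexation would violate Principle B.
*Felix₂*: the pronoun c-commands this R-expression → coindexation would violate Principle C on *Felix₂*.
*Tariq₃*: the pronoun c-commands this R-expression → coindexation would violate Principle C on *Tariq₃*.
*Pavel₄*: the pronoun c-commands this R-expression → coindexation would violate Principle C on *Pavel₄*.

none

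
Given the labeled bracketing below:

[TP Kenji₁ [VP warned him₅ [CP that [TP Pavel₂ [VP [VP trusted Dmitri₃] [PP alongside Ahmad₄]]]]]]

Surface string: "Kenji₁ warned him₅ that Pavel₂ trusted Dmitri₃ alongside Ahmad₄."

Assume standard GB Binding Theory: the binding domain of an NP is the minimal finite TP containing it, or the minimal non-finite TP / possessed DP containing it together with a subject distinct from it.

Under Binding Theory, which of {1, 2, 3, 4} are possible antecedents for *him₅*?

none

*him* is a pronoun, so Principle B applies: it must be free in its binding domain.
Binding domain of *him₅*: the matrix TP, whose subject is Kenji₁.
*Kenji₁* c-commands the pronoun within its binding domain → coindexation would violate Principle B.
*Pavel₂*: the pronoun c-commands this R-expression → coindexation would violate Principle C on *Pavel₂*.
*Dmitri₃*: the pronoun c-commands this R-expression → coindexation would violate Principle C on *Dmitri₃*.
*Ahmad₄*: the pronoun c-commands this R-expression → coindexation would violate Principle C on *Ahmad₄*.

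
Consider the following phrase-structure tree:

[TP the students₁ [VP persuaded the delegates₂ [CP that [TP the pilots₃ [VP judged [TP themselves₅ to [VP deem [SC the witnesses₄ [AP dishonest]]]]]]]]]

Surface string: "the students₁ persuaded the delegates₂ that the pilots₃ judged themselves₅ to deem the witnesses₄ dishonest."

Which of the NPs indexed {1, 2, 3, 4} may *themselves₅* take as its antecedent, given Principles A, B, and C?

{3}

*themselves* is an anaphor, so Principle A applies: it must be bound in its binding domain.
Binding domain of *themselves₅*: the embedded TP, whose subject is the pilots₃.
*the students₁* c-commands the anaphor but is outside its binding domain → cannot satisfy Principle A.
*the delegates₂* c-commands the anaphor but is outside its binding domain → cannot satisfy Principle A.
*the pilots₃* c-commands the anaphor within its binding domain → licit binder.
*the witnesses₄* does not c-command the anaphor → cannot bind it.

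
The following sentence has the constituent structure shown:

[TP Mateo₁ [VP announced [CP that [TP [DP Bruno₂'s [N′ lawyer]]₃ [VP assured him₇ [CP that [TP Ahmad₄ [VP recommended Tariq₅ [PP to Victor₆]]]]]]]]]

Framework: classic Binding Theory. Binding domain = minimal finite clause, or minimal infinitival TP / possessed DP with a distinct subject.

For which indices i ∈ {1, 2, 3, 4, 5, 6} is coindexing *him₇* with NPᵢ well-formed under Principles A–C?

{1, 2}

*him* is a pronoun, so Principle B applies: it must be free in its binding domain.
Binding domain of *him₇*: the embedded TP, whose subject is [Bruno₂'s lawyer]₃.
*Mateo₁* c-commands the pronoun but from outside its binding domain, and is not c-commanded by it → coindexation permitted.
*Bruno₂* and the pronoun do not c-command one another → neither Principle B nor Principle C is at stake; coindexation permitted.
*[Bruno₂'s lawyer]₃* c-commands the pronoun within its binding domain → coindexation would violate Principle B.
*Ahmad₄*: the pronoun c-commands this R-expression → coindexation would violate Principle C on *Ahmad₄*.
*Tariq₅*: the pronoun c-commands this R-expression → coindexation would violate Principle C on *Tariq₅*.
*Victor₆*: the pronoun c-commands this R-expression → coindexation would violate Principle C on *Victor₆*.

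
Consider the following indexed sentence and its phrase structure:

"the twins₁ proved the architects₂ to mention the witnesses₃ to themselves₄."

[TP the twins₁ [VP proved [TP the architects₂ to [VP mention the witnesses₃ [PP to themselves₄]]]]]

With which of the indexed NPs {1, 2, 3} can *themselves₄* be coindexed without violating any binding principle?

{2, 3}

*themselves* is an anaphor, so Principle A applies: it must be bound in its binding domain.
Binding domain of *themselves₄*: the embedded TP, whose subject is the architects₂.
*the twins₁* c-commands the anaphor but is outside its binding domain → cannot satisfy Principle A.
*the architects₂* c-commands the anaphor within its binding domain → licit binder.
*the witnesses₃* c-commands the anaphor within its binding domain → licit binder.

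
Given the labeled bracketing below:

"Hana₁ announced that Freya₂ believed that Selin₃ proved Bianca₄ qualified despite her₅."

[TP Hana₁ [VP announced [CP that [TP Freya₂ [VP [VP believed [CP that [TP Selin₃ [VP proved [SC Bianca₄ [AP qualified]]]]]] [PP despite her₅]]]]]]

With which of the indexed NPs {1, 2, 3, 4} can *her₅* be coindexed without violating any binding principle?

*her* is a pronoun, so Principle B applies: it must be free in its binding domain.
Binding domain of *her₅*: the embedded TP, whose subject is Freya₂.
*Hana₁* c-commands the pronoun but from outside its binding domain, and is not c-commanded by it → coindexation permitted.
*Freya₂* c-commands the pronoun within its binding domain → coindexation would violate Principle B.
*Selin₃* and the pronoun do not c-command one another → neither Principle B nor Principle C is at stake; coindexation permitted.
*Bianca₄* and the pronoun do not c-command one another → neither Principle B nor Principle C is at stake; coindexation permitted.

{1, 3, 4}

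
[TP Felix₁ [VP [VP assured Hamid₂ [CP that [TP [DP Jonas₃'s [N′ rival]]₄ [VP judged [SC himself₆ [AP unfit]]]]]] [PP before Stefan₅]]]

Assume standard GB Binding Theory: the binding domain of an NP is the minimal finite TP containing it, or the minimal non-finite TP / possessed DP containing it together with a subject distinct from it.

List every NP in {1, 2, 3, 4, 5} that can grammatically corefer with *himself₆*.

{4}

*himself* is an anaphor, so Principle A applies: it must be bound in its binding domain.
Binding domain of *himself₆*: the embedded TP, whose subject is [Jonas₃'s rival]₄.
*Felix₁* c-commands the anaphor but is outside its binding domain → cannot satisfy Principle A.
*Hamid₂* c-commands the anaphor but is outside its binding domain → cannot satisfy Principle A.
*Jonas₃* does not c-command the anaphor → cannot bind it.
*[Jonas₃'s rival]₄* c-commands the anaphor within its binding domain → licit binder.
*Stefan₅* does not c-command the anaphor → cannot bind it.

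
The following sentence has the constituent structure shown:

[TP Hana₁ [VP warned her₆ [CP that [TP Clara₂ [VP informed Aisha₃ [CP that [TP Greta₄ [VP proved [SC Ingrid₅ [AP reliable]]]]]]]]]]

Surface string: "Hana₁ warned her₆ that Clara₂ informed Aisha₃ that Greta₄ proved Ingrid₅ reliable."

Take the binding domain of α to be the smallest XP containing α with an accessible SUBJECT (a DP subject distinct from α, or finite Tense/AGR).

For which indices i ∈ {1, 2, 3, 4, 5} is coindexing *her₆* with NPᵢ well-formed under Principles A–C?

*her* is a pronoun, so Principle B applies: it must be free in its binding domain.
Binding domain of *her₆*: the matrix TP, whose subject is Hana₁.
*Hana₁* c-commands the pronoun within its binding domain → coindexation would violate Principle B.
*Clara₂*: the pronoun c-commands this R-expression → coindexation would violate Principle C on *Clara₂*.
*Aisha₃*: the pronoun c-commands this R-expression → coindexation would violate Principle C on *Aisha₃*.
*Greta₄*: the pronoun c-commands this R-expression → coindexation would violate Principle C on *Greta₄*.
*Ingrid₅*: the pronoun c-commands this R-expression → coindexation would violate Principle C on *Ingrid₅*.

none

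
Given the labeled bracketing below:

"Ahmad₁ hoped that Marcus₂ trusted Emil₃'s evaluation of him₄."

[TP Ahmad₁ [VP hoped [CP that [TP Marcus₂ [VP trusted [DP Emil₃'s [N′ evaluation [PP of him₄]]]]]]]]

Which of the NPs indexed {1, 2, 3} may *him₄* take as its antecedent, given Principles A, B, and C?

*him* is a pronoun, so Principle B applies: it must be free in its binding domain.
Binding domain of *him₄*: the possessed DP, whose subject is Emil₃.
*Ahmad₁* c-commands the pronoun but from outside its binding domain, and is not c-commanded by it → coindexation permitted.
*Marcus₂* c-commands the pronoun but from outside its binding domain, and is not c-commanded by it → coindexation permitted.
*Emil₃* c-commands the pronoun within its binding domain → coindexation would violate Principle B.

{1, 2}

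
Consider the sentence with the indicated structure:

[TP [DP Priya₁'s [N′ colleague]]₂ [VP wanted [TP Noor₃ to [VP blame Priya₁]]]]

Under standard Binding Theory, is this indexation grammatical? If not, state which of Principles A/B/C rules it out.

grammatical

The two coindexed NPs are *Priya₁* and *Priya₁*.
*Priya₁* is an R-expression; no coindexed NP c-commands it, so Principle C holds.
*Priya₁* is an R-expression; *Priya₁* does not c-command it, and no other NP shares its index, so Principle C is satisfied.
All principles are respected.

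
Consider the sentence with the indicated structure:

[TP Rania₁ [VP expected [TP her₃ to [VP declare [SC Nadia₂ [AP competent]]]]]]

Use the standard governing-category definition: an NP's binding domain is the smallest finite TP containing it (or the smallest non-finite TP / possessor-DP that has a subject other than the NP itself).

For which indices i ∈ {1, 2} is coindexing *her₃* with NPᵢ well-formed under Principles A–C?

none

*her* is a pronoun, so Principle B applies: it must be free in its binding domain.
Binding domain of *her₃*: the matrix TP, whose subject is Rania₁.
*Rania₁* c-commands the pronoun within its binding domain → coindexation would violate Principle B.
*Nadia₂*: the pronoun c-commands this R-expression → coindexation would violate Principle C on *Nadia₂*.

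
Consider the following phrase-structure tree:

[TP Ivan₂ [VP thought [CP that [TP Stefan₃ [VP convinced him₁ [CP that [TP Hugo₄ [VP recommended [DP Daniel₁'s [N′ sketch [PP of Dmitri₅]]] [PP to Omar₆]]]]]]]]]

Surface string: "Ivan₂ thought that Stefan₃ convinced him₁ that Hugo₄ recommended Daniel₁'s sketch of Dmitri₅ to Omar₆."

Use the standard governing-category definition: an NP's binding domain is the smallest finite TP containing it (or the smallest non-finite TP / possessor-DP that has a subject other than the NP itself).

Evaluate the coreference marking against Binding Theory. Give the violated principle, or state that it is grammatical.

Principle C

The two coindexed NPs are *him₁* and *Daniel₁*.
*Daniel₁* is an R-expression. Principle C requires it to be free everywhere.
*him₁* c-commands it and carries the same index.
The R-expression is bound → Principle C violation.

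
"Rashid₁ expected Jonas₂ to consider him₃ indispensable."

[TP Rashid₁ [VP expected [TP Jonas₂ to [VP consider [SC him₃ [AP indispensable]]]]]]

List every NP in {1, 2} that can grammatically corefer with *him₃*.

{1}

*him* is a pronoun, so Principle B applies: it must be free in its binding domain.
Binding domain of *him₃*: the embedded TP, whose subject is Jonas₂.
*Rashid₁* c-commands the pronoun but from outside its binding domain, and is not c-commanded by it → coindexation permitted.
*Jonas₂* c-commands the pronoun within its binding domain → coindexation would violate Principle B.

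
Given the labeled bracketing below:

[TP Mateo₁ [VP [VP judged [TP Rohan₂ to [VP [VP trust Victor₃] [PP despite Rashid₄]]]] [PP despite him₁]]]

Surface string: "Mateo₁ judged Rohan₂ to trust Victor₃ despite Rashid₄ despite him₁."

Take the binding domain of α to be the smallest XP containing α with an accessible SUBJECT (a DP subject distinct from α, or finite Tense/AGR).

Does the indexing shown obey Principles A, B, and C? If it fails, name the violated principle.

The two coindexed NPs are *Mateo₁* and *him₁*.
*him₁* is a pronoun. Its binding domain is the matrix TP, whose subject is Mateo₁.
*Mateo₁* c-commands it within that domain and carries the same index.
The pronoun is locally bound → Principle B violation.

Principle B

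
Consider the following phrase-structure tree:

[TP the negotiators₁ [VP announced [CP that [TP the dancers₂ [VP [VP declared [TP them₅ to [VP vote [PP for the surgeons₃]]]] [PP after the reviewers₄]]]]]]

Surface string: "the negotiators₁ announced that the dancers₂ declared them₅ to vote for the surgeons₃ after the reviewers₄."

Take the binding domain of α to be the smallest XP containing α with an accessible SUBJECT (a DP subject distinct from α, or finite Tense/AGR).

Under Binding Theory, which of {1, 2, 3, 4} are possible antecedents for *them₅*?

*them* is a pronoun, so Principle B applies: it must be free in its binding domain.
Binding domain of *them₅*: the embedded TP, whose subject is the dancers₂.
*the negotiators₁* c-commands the pronoun but from outside its binding domain, and is not c-commanded by it → coindexation permitted.
*the dancers₂* c-commands the pronoun within its binding domain → coindexation would violate Principle B.
*the surgeons₃*: the pronoun c-commands this R-expression → coindexation would violate Principle C on *the surgeons₃*.
*the reviewers₄* and the pronoun do not c-command one another → neither Principle B nor Principle C is at stake; coindexation permitted.

{1, 4}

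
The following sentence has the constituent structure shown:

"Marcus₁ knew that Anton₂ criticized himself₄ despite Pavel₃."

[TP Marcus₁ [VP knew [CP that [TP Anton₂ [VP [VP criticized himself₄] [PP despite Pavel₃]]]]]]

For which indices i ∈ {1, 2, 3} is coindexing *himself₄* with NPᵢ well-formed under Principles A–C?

*himself* is an anaphor, so Principle A applies: it must be bound in its binding domain.
Binding domain of *himself₄*: the embedded TP, whose subject is Anton₂.
*Marcus₁* c-commands the anaphor but is outside its binding domain → cannot satisfy Principle A.
*Anton₂* c-commands the anaphor within its binding domain → licit binder.
*Pavel₃* does not c-command the anaphor → cannot bind it.

{2}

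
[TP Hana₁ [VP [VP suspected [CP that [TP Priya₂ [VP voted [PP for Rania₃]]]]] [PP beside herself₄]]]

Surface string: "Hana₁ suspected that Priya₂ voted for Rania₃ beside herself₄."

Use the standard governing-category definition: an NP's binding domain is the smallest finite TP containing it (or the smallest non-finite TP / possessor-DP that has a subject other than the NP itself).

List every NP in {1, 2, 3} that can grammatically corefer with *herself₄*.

{1}

*herself* is an anaphor, so Principle A applies: it must be bound in its binding domain.
Binding domain of *herself₄*: the matrix TP, whose subject is Hana₁.
*Hana₁* c-commands the anaphor within its binding domain → licit binder.
*Priya₂* does not c-command the anaphor → cannot bind it.
*Rania₃* does not c-command the anaphor → cannot bind it.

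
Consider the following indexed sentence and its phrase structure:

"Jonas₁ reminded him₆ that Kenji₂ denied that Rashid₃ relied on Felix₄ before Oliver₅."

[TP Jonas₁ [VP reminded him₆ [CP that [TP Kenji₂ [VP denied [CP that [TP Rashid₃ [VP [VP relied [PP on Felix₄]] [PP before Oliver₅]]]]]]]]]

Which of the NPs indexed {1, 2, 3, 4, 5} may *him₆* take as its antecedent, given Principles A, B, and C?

*him* is a pronoun, so Principle B applies: it must be free in its binding domain.
Binding domain of *him₆*: the matrix TP, whose subject is Jonas₁.
*Jonas₁* c-commands the pronoun within its binding domain → coindexation would violate Principle B.
*Kenji₂*: the pronoun c-commands this R-expression → coindexation would violate Principle C on *Kenji₂*.
*Rashid₃*: the pronoun c-commands this R-expression → coindexation would violate Principle C on *Rashid₃*.
*Felix₄*: the pronoun c-commands this R-expression → coindexation would violate Principle C on *Felix₄*.
*Oliver₅*: the pronoun c-commands this R-expression → coindexation would violate Principle C on *Oliver₅*.

none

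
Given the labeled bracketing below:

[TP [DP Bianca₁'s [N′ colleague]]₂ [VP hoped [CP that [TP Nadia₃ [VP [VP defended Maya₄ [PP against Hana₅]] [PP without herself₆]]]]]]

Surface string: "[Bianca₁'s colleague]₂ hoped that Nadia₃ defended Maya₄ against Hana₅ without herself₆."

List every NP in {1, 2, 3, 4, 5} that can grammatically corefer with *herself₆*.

*herself* is an anaphor, so Principle A applies: it must be bound in its binding domain.
Binding domain of *herself₆*: the embedded TP, whose subject is Nadia₃.
*Bianca₁* does not c-command the anaphor → cannot bind it.
*[Bianca₁'s colleague]₂* c-commands the anaphor but is outside its binding domain → cannot satisfy Principle A.
*Nadia₃* c-commands the anaphor within its binding domain → licit binder.
*Maya₄* does not c-command the anaphor → cannot bind it.
*Hana₅* does not c-command the anaphor → cannot bind it.

{3}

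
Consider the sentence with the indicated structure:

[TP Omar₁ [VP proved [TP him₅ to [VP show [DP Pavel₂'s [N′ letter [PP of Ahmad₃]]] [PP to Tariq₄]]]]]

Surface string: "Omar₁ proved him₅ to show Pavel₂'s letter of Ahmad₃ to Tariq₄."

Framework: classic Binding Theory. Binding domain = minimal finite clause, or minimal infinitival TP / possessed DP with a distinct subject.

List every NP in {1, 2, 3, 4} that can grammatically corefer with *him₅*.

*him* is a pronoun, so Principle B applies: it must be free in its binding domain.
Binding domain of *him₅*: the matrix TP, whose subject is Omar₁.
*Omar₁* c-commands the pronoun within its binding domain → coindexation would violate Principle B.
*Pavel₂*: the pronoun c-commands this R-expression → coindexation would violate Principle C on *Pavel₂*.
*Ahmad₃*: the pronoun c-commands this R-expression → coindexation would violate Principle C on *Ahmad₃*.
*Tariq₄*: the pronoun c-commands this R-expression → coindexation would violate Principle C on *Tariq₄*.

none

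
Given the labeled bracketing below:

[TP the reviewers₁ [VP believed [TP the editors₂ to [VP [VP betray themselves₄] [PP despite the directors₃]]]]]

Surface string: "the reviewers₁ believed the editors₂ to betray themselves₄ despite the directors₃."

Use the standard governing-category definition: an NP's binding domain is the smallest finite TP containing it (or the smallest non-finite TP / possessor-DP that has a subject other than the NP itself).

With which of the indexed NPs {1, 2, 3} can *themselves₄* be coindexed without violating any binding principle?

*themselves* is an anaphor, so Principle A applies: it must be bound in its binding domain.
Binding domain of *themselves₄*: the embedded TP, whose subject is the editors₂.
*the reviewers₁* c-commands the anaphor but is outside its binding domain → cannot satisfy Principle A.
*the editors₂* c-commands the anaphor within its binding domain → licit binder.
*the directors₃* does not c-command the anaphor → cannot bind it.

{2}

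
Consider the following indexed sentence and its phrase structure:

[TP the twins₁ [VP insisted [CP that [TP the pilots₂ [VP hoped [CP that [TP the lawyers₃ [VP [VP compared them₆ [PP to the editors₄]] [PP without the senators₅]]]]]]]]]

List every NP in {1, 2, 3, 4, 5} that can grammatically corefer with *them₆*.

{1, 2, 5}

*them* is a pronoun, so Principle B applies: it must be free in its binding domain.
Binding domain of *them₆*: the embedded TP, whose subject is the lawyers₃.
*the twins₁* c-commands the pronoun but from outside its binding domain, and is not c-commanded by it → coindexation permitted.
*the pilots₂* c-commands the pronoun but from outside its binding domain, and is not c-commanded by it → coindexation permitted.
*the lawyers₃* c-commands the pronoun within its binding domain → coindexation would violate Principle B.
*the editors₄*: the pronoun c-commands this R-expression → coindexation would violate Principle C on *the editors₄*.
*the senators₅* and the pronoun do not c-command one another → neither Principle B nor Principle C is at stake; coindexation permitted.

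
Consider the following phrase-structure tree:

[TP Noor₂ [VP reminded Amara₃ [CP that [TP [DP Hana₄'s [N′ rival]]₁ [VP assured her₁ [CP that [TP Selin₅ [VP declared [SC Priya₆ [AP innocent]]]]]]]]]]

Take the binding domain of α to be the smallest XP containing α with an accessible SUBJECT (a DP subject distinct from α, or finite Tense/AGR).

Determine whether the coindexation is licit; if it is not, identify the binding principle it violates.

The two coindexed NPs are *[Hana₄'s rival]₁* and *her₁*.
*her₁* is a pronoun. Its binding domain is the embedded TP, whose subject is [Hana₄'s rival]₁.
*[Hana₄'s rival]₁* c-commands it within that domain and carries the same index.
The pronoun is locally bound → Principle B violation.

Principle B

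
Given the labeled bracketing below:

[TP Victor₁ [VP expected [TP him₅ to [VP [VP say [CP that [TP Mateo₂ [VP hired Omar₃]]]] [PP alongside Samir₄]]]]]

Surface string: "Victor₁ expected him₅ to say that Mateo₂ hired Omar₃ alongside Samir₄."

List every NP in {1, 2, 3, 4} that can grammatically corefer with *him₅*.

*him* is a pronoun, so Principle B applies: it must be free in its binding domain.
Binding domain of *him₅*: the matrix TP, whose subject is Victor₁.
*Victor₁* c-commands the pronoun within its binding domain → coindexation would violate Principle B.
*Mateo₂*: the pronoun c-commands this R-expression → coindexation would violate Principle C on *Mateo₂*.
*Omar₃*: the pronoun c-commands this R-expression → coindexation would violate Principle C on *Omar₃*.
*Samir₄*: the pronoun c-commands this R-expression → coindexation would violate Principle C on *Samir₄*.

none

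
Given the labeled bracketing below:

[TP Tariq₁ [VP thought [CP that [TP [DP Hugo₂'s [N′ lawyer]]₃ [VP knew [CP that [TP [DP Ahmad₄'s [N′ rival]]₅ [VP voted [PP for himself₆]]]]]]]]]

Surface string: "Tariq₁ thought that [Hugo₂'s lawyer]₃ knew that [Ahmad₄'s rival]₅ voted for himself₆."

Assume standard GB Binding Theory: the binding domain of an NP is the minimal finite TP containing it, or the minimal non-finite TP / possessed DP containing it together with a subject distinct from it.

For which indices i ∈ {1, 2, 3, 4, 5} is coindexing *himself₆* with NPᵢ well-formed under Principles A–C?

{5}

*himself* is an anaphor, so Principle A applies: it must be bound in its binding domain.
Binding domain of *himself₆*: the embedded TP, whose subject is [Ahmad₄'s rival]₅.
*Tariq₁* c-commands the anaphor but is outside its binding domain → cannot satisfy Principle A.
*Hugo₂* does not c-command the anaphor → cannot bind it.
*[Hugo₂'s lawyer]₃* c-commands the anaphor but is outside its binding domain → cannot satisfy Principle A.
*Ahmad₄* does not c-command the anaphor → cannot bind it.
*[Ahmad₄'s rival]₅* c-commands the anaphor within its binding domain → licit binder.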